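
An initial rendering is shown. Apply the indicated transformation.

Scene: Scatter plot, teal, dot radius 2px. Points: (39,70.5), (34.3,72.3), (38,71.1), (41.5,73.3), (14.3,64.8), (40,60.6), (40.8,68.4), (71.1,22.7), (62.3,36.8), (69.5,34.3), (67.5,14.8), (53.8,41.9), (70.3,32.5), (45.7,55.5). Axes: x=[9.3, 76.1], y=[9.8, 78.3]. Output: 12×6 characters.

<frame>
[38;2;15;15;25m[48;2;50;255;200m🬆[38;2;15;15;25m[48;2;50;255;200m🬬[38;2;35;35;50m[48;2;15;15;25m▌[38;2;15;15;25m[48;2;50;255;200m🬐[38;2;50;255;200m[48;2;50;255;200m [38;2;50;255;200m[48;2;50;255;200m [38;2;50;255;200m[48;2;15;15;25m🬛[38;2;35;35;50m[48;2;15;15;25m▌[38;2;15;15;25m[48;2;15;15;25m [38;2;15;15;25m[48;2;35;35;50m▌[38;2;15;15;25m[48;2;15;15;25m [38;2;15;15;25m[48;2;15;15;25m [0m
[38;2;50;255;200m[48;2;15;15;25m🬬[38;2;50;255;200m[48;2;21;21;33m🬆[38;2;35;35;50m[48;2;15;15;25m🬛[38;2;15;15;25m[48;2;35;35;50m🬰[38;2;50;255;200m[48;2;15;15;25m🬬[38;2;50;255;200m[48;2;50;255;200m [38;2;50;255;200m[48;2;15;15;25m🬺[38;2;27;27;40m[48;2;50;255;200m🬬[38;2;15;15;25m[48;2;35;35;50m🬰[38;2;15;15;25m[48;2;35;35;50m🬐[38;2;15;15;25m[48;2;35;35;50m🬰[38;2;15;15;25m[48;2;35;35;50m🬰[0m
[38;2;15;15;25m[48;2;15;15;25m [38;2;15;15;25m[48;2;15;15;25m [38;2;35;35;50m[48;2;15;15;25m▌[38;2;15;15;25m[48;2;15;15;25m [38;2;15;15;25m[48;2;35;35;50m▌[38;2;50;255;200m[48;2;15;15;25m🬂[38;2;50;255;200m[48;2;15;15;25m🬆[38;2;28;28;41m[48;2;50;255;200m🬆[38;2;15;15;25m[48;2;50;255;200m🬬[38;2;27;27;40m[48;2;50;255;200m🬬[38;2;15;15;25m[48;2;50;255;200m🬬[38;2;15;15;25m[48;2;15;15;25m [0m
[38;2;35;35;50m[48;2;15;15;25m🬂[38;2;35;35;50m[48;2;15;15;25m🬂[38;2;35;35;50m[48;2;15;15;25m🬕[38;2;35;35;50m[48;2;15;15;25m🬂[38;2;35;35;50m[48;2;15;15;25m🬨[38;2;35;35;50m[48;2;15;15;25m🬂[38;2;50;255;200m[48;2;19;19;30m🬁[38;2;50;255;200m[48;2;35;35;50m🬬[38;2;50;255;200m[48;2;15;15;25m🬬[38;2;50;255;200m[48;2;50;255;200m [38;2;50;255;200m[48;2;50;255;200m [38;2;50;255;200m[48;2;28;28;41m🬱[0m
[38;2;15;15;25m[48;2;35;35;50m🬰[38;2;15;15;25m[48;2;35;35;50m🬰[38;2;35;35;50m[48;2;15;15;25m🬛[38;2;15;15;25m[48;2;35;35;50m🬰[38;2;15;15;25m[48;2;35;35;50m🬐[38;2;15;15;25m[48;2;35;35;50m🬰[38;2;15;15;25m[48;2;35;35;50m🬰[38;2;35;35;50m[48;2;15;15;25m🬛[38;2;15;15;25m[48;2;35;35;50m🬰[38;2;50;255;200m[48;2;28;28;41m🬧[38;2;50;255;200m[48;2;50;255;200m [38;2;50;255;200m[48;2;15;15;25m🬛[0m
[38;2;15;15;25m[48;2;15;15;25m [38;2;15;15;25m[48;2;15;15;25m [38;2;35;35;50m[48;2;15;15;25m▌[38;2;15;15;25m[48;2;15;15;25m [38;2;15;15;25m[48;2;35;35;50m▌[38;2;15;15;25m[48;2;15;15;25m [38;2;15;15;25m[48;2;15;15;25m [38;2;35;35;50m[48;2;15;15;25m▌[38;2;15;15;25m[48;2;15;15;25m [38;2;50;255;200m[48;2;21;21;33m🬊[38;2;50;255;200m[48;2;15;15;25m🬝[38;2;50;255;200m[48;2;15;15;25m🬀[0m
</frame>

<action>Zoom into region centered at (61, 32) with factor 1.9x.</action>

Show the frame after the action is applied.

<frame>
[38;2;15;15;25m[48;2;15;15;25m [38;2;15;15;25m[48;2;15;15;25m [38;2;27;27;40m[48;2;50;255;200m🬝[38;2;15;15;25m[48;2;50;255;200m🬊[38;2;15;15;25m[48;2;35;35;50m▌[38;2;15;15;25m[48;2;15;15;25m [38;2;15;15;25m[48;2;15;15;25m [38;2;35;35;50m[48;2;15;15;25m▌[38;2;15;15;25m[48;2;15;15;25m [38;2;15;15;25m[48;2;35;35;50m▌[38;2;15;15;25m[48;2;15;15;25m [38;2;15;15;25m[48;2;15;15;25m [0m
[38;2;15;15;25m[48;2;35;35;50m🬰[38;2;15;15;25m[48;2;35;35;50m🬰[38;2;50;255;200m[48;2;28;28;41m🬊[38;2;50;255;200m[48;2;15;15;25m🬝[38;2;50;255;200m[48;2;31;31;45m🬀[38;2;23;23;35m[48;2;50;255;200m🬝[38;2;21;21;33m[48;2;50;255;200m🬊[38;2;35;35;50m[48;2;15;15;25m🬛[38;2;23;23;35m[48;2;50;255;200m🬝[38;2;15;15;25m[48;2;35;35;50m🬐[38;2;15;15;25m[48;2;35;35;50m🬰[38;2;15;15;25m[48;2;35;35;50m🬰[0m
[38;2;15;15;25m[48;2;15;15;25m [38;2;15;15;25m[48;2;15;15;25m [38;2;35;35;50m[48;2;15;15;25m▌[38;2;15;15;25m[48;2;15;15;25m [38;2;15;15;25m[48;2;35;35;50m▌[38;2;50;255;200m[48;2;15;15;25m🬊[38;2;50;255;200m[48;2;15;15;25m🬝[38;2;50;255;200m[48;2;28;28;41m🬧[38;2;50;255;200m[48;2;50;255;200m [38;2;50;255;200m[48;2;35;35;50m🬺[38;2;15;15;25m[48;2;15;15;25m [38;2;15;15;25m[48;2;15;15;25m [0m
[38;2;35;35;50m[48;2;15;15;25m🬂[38;2;35;35;50m[48;2;15;15;25m🬂[38;2;35;35;50m[48;2;15;15;25m🬕[38;2;35;35;50m[48;2;15;15;25m🬂[38;2;35;35;50m[48;2;15;15;25m🬨[38;2;35;35;50m[48;2;15;15;25m🬂[38;2;35;35;50m[48;2;15;15;25m🬂[38;2;35;35;50m[48;2;15;15;25m🬕[38;2;50;255;200m[48;2;15;15;25m🬨[38;2;50;255;200m[48;2;35;35;50m🬲[38;2;35;35;50m[48;2;15;15;25m🬂[38;2;35;35;50m[48;2;15;15;25m🬂[0m
[38;2;15;15;25m[48;2;35;35;50m🬰[38;2;15;15;25m[48;2;35;35;50m🬰[38;2;35;35;50m[48;2;15;15;25m🬛[38;2;15;15;25m[48;2;35;35;50m🬰[38;2;15;15;25m[48;2;35;35;50m🬐[38;2;15;15;25m[48;2;35;35;50m🬰[38;2;15;15;25m[48;2;35;35;50m🬰[38;2;31;31;45m[48;2;50;255;200m🬝[38;2;50;255;200m[48;2;21;21;33m🬊[38;2;50;255;200m[48;2;35;35;50m🬝[38;2;50;255;200m[48;2;23;23;35m🬀[38;2;15;15;25m[48;2;35;35;50m🬰[0m
[38;2;15;15;25m[48;2;15;15;25m [38;2;15;15;25m[48;2;15;15;25m [38;2;35;35;50m[48;2;15;15;25m▌[38;2;15;15;25m[48;2;15;15;25m [38;2;15;15;25m[48;2;35;35;50m▌[38;2;15;15;25m[48;2;15;15;25m [38;2;15;15;25m[48;2;50;255;200m🬴[38;2;50;255;200m[48;2;50;255;200m [38;2;50;255;200m[48;2;15;15;25m🬛[38;2;15;15;25m[48;2;35;35;50m▌[38;2;15;15;25m[48;2;15;15;25m [38;2;15;15;25m[48;2;15;15;25m [0m
</frame>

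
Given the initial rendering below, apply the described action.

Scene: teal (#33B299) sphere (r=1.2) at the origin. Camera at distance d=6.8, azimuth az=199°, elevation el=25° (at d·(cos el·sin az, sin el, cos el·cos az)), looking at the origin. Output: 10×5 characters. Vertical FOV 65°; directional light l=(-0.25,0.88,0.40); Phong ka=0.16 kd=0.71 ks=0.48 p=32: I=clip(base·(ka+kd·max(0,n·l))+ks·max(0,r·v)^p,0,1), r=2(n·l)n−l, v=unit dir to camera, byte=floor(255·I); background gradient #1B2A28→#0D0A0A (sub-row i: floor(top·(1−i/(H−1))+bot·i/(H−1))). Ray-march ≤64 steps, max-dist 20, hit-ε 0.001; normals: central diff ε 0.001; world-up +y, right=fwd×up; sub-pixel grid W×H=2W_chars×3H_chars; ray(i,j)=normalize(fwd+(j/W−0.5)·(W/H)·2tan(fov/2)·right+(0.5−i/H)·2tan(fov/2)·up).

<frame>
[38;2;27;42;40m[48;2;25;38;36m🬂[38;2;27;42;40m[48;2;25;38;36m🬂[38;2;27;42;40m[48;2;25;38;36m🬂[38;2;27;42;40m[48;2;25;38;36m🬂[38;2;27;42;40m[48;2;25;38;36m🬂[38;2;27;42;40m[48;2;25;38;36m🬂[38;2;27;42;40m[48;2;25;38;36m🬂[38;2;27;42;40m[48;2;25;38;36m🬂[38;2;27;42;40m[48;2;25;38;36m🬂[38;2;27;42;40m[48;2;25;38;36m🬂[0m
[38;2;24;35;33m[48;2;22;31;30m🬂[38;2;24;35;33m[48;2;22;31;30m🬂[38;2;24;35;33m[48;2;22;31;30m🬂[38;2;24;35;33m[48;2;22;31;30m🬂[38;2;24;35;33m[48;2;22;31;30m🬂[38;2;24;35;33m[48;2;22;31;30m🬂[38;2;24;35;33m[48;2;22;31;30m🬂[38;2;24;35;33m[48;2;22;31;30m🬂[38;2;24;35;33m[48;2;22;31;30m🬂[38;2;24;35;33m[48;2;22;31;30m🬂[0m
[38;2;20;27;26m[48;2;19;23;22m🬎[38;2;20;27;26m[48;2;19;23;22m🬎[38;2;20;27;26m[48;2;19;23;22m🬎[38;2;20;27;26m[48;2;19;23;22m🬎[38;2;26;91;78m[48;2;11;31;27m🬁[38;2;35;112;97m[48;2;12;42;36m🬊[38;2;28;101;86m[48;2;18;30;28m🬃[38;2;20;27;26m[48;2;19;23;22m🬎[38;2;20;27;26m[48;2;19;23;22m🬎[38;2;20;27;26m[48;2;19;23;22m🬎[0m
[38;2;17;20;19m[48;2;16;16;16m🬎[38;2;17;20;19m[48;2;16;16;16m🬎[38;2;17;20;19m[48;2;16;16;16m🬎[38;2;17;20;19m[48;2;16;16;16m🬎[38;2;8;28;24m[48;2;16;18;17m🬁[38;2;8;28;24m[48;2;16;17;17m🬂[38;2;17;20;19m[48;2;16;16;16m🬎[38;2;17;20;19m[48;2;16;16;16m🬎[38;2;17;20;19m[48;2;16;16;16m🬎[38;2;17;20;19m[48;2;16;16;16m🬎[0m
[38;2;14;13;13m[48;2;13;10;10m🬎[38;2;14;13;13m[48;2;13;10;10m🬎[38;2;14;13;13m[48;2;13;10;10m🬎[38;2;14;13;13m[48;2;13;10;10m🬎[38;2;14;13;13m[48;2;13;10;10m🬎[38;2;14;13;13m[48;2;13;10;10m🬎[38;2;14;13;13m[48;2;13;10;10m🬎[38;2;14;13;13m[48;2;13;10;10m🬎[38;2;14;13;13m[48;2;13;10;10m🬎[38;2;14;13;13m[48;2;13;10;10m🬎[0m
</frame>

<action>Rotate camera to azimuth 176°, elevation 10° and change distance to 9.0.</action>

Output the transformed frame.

<frame>
[38;2;27;42;40m[48;2;25;38;36m🬂[38;2;27;42;40m[48;2;25;38;36m🬂[38;2;27;42;40m[48;2;25;38;36m🬂[38;2;27;42;40m[48;2;25;38;36m🬂[38;2;27;42;40m[48;2;25;38;36m🬂[38;2;27;42;40m[48;2;25;38;36m🬂[38;2;27;42;40m[48;2;25;38;36m🬂[38;2;27;42;40m[48;2;25;38;36m🬂[38;2;27;42;40m[48;2;25;38;36m🬂[38;2;27;42;40m[48;2;25;38;36m🬂[0m
[38;2;24;35;33m[48;2;22;31;30m🬂[38;2;24;35;33m[48;2;22;31;30m🬂[38;2;24;35;33m[48;2;22;31;30m🬂[38;2;24;35;33m[48;2;22;31;30m🬂[38;2;24;35;33m[48;2;22;31;30m🬂[38;2;24;35;33m[48;2;22;31;30m🬂[38;2;24;35;33m[48;2;22;31;30m🬂[38;2;24;35;33m[48;2;22;31;30m🬂[38;2;24;35;33m[48;2;22;31;30m🬂[38;2;24;35;33m[48;2;22;31;30m🬂[0m
[38;2;20;27;26m[48;2;19;23;22m🬎[38;2;20;27;26m[48;2;19;23;22m🬎[38;2;20;27;26m[48;2;19;23;22m🬎[38;2;20;27;26m[48;2;19;23;22m🬎[38;2;20;26;25m[48;2;8;28;24m🬕[38;2;35;121;104m[48;2;12;33;29m🬀[38;2;20;27;26m[48;2;19;23;22m🬎[38;2;20;27;26m[48;2;19;23;22m🬎[38;2;20;27;26m[48;2;19;23;22m🬎[38;2;20;27;26m[48;2;19;23;22m🬎[0m
[38;2;17;20;19m[48;2;16;16;16m🬎[38;2;17;20;19m[48;2;16;16;16m🬎[38;2;17;20;19m[48;2;16;16;16m🬎[38;2;17;20;19m[48;2;16;16;16m🬎[38;2;17;20;19m[48;2;16;16;16m🬎[38;2;8;28;24m[48;2;16;18;17m🬀[38;2;17;20;19m[48;2;16;16;16m🬎[38;2;17;20;19m[48;2;16;16;16m🬎[38;2;17;20;19m[48;2;16;16;16m🬎[38;2;17;20;19m[48;2;16;16;16m🬎[0m
[38;2;14;13;13m[48;2;13;10;10m🬎[38;2;14;13;13m[48;2;13;10;10m🬎[38;2;14;13;13m[48;2;13;10;10m🬎[38;2;14;13;13m[48;2;13;10;10m🬎[38;2;14;13;13m[48;2;13;10;10m🬎[38;2;14;13;13m[48;2;13;10;10m🬎[38;2;14;13;13m[48;2;13;10;10m🬎[38;2;14;13;13m[48;2;13;10;10m🬎[38;2;14;13;13m[48;2;13;10;10m🬎[38;2;14;13;13m[48;2;13;10;10m🬎[0m
</frame>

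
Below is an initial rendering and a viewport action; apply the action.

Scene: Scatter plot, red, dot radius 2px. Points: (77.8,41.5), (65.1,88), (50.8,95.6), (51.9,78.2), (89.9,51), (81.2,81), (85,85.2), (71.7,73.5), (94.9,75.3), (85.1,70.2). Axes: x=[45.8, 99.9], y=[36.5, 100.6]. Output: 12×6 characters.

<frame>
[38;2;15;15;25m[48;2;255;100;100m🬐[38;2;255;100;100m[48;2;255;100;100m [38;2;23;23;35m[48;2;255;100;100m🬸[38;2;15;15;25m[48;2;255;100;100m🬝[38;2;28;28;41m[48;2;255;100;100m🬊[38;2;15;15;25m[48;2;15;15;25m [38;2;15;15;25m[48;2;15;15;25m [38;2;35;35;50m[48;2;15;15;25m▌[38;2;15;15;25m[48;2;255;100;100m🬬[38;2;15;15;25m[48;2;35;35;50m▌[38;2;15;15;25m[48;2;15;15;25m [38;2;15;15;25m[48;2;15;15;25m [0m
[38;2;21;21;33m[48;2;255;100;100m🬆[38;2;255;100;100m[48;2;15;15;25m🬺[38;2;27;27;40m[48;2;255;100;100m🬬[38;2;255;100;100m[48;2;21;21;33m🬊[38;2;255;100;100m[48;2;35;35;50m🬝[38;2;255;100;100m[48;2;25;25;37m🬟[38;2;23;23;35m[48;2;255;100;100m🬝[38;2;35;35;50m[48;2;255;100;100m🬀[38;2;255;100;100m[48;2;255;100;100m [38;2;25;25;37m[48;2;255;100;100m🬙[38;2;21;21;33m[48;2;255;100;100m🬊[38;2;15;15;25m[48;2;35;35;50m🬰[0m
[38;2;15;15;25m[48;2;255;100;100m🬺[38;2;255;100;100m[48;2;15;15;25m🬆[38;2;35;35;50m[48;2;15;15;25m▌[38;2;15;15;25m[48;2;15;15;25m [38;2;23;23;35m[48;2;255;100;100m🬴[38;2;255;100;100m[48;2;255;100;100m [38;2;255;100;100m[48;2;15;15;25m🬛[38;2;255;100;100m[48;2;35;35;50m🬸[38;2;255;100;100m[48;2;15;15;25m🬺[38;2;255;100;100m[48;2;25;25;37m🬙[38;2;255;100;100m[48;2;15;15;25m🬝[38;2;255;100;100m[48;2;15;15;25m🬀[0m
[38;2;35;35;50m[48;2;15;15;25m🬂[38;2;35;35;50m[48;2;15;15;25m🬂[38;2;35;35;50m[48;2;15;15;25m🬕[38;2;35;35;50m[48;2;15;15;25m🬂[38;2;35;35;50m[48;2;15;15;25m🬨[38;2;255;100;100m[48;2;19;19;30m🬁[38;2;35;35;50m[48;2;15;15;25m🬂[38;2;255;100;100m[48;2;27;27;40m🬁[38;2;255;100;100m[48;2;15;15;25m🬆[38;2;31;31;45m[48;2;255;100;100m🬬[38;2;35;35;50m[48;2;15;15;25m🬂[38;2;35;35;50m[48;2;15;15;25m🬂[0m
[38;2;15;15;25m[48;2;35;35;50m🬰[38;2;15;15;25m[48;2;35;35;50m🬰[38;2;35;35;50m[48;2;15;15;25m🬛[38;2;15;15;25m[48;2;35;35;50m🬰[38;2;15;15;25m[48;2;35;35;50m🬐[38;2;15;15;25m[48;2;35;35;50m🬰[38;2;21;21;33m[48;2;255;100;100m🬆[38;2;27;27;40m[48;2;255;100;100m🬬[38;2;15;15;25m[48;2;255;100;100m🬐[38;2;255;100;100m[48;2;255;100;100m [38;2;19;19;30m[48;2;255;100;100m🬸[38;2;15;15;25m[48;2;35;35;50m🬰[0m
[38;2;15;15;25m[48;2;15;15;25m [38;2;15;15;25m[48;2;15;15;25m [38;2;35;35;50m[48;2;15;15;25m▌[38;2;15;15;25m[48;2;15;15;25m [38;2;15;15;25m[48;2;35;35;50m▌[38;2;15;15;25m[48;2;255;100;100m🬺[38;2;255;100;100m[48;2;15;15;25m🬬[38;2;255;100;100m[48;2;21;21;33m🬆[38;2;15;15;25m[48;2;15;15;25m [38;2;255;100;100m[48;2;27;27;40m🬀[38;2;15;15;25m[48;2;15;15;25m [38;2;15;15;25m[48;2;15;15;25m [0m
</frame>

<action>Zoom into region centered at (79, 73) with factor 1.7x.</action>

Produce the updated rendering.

<frame>
[38;2;255;100;100m[48;2;255;100;100m [38;2;255;100;100m[48;2;15;15;25m🬛[38;2;35;35;50m[48;2;15;15;25m▌[38;2;15;15;25m[48;2;15;15;25m [38;2;15;15;25m[48;2;35;35;50m▌[38;2;15;15;25m[48;2;15;15;25m [38;2;15;15;25m[48;2;255;100;100m🬝[38;2;35;35;50m[48;2;255;100;100m🬀[38;2;15;15;25m[48;2;255;100;100m🬊[38;2;15;15;25m[48;2;35;35;50m▌[38;2;15;15;25m[48;2;15;15;25m [38;2;15;15;25m[48;2;15;15;25m [0m
[38;2;23;23;35m[48;2;255;100;100m🬺[38;2;15;15;25m[48;2;35;35;50m🬰[38;2;35;35;50m[48;2;15;15;25m🬛[38;2;15;15;25m[48;2;35;35;50m🬰[38;2;15;15;25m[48;2;35;35;50m🬐[38;2;19;19;30m[48;2;255;100;100m🬴[38;2;255;100;100m[48;2;255;100;100m [38;2;255;100;100m[48;2;15;15;25m🬝[38;2;255;100;100m[48;2;23;23;35m🬀[38;2;15;15;25m[48;2;35;35;50m🬐[38;2;15;15;25m[48;2;35;35;50m🬰[38;2;23;23;35m[48;2;255;100;100m🬬[0m
[38;2;15;15;25m[48;2;15;15;25m [38;2;15;15;25m[48;2;15;15;25m [38;2;28;28;41m[48;2;255;100;100m🬆[38;2;255;100;100m[48;2;15;15;25m🬺[38;2;27;27;40m[48;2;255;100;100m🬬[38;2;15;15;25m[48;2;15;15;25m [38;2;15;15;25m[48;2;255;100;100m🬺[38;2;28;28;41m[48;2;255;100;100m🬆[38;2;15;15;25m[48;2;255;100;100m🬬[38;2;15;15;25m[48;2;35;35;50m▌[38;2;15;15;25m[48;2;255;100;100m🬐[38;2;255;100;100m[48;2;255;100;100m [0m
[38;2;35;35;50m[48;2;15;15;25m🬂[38;2;35;35;50m[48;2;15;15;25m🬂[38;2;255;100;100m[48;2;27;27;40m🬁[38;2;255;100;100m[48;2;15;15;25m🬆[38;2;35;35;50m[48;2;15;15;25m🬨[38;2;35;35;50m[48;2;15;15;25m🬂[38;2;255;100;100m[48;2;19;19;30m🬁[38;2;255;100;100m[48;2;35;35;50m🬬[38;2;255;100;100m[48;2;15;15;25m🬆[38;2;35;35;50m[48;2;15;15;25m🬨[38;2;35;35;50m[48;2;15;15;25m🬂[38;2;255;100;100m[48;2;19;19;30m🬀[0m
[38;2;15;15;25m[48;2;35;35;50m🬰[38;2;15;15;25m[48;2;35;35;50m🬰[38;2;35;35;50m[48;2;15;15;25m🬛[38;2;15;15;25m[48;2;35;35;50m🬰[38;2;15;15;25m[48;2;35;35;50m🬐[38;2;15;15;25m[48;2;35;35;50m🬰[38;2;15;15;25m[48;2;35;35;50m🬰[38;2;35;35;50m[48;2;15;15;25m🬛[38;2;15;15;25m[48;2;35;35;50m🬰[38;2;15;15;25m[48;2;35;35;50m🬐[38;2;15;15;25m[48;2;35;35;50m🬰[38;2;15;15;25m[48;2;35;35;50m🬰[0m
[38;2;15;15;25m[48;2;15;15;25m [38;2;15;15;25m[48;2;15;15;25m [38;2;35;35;50m[48;2;15;15;25m▌[38;2;15;15;25m[48;2;15;15;25m [38;2;15;15;25m[48;2;35;35;50m▌[38;2;15;15;25m[48;2;15;15;25m [38;2;15;15;25m[48;2;15;15;25m [38;2;35;35;50m[48;2;15;15;25m▌[38;2;15;15;25m[48;2;15;15;25m [38;2;15;15;25m[48;2;35;35;50m▌[38;2;15;15;25m[48;2;15;15;25m [38;2;15;15;25m[48;2;15;15;25m [0m
</frame>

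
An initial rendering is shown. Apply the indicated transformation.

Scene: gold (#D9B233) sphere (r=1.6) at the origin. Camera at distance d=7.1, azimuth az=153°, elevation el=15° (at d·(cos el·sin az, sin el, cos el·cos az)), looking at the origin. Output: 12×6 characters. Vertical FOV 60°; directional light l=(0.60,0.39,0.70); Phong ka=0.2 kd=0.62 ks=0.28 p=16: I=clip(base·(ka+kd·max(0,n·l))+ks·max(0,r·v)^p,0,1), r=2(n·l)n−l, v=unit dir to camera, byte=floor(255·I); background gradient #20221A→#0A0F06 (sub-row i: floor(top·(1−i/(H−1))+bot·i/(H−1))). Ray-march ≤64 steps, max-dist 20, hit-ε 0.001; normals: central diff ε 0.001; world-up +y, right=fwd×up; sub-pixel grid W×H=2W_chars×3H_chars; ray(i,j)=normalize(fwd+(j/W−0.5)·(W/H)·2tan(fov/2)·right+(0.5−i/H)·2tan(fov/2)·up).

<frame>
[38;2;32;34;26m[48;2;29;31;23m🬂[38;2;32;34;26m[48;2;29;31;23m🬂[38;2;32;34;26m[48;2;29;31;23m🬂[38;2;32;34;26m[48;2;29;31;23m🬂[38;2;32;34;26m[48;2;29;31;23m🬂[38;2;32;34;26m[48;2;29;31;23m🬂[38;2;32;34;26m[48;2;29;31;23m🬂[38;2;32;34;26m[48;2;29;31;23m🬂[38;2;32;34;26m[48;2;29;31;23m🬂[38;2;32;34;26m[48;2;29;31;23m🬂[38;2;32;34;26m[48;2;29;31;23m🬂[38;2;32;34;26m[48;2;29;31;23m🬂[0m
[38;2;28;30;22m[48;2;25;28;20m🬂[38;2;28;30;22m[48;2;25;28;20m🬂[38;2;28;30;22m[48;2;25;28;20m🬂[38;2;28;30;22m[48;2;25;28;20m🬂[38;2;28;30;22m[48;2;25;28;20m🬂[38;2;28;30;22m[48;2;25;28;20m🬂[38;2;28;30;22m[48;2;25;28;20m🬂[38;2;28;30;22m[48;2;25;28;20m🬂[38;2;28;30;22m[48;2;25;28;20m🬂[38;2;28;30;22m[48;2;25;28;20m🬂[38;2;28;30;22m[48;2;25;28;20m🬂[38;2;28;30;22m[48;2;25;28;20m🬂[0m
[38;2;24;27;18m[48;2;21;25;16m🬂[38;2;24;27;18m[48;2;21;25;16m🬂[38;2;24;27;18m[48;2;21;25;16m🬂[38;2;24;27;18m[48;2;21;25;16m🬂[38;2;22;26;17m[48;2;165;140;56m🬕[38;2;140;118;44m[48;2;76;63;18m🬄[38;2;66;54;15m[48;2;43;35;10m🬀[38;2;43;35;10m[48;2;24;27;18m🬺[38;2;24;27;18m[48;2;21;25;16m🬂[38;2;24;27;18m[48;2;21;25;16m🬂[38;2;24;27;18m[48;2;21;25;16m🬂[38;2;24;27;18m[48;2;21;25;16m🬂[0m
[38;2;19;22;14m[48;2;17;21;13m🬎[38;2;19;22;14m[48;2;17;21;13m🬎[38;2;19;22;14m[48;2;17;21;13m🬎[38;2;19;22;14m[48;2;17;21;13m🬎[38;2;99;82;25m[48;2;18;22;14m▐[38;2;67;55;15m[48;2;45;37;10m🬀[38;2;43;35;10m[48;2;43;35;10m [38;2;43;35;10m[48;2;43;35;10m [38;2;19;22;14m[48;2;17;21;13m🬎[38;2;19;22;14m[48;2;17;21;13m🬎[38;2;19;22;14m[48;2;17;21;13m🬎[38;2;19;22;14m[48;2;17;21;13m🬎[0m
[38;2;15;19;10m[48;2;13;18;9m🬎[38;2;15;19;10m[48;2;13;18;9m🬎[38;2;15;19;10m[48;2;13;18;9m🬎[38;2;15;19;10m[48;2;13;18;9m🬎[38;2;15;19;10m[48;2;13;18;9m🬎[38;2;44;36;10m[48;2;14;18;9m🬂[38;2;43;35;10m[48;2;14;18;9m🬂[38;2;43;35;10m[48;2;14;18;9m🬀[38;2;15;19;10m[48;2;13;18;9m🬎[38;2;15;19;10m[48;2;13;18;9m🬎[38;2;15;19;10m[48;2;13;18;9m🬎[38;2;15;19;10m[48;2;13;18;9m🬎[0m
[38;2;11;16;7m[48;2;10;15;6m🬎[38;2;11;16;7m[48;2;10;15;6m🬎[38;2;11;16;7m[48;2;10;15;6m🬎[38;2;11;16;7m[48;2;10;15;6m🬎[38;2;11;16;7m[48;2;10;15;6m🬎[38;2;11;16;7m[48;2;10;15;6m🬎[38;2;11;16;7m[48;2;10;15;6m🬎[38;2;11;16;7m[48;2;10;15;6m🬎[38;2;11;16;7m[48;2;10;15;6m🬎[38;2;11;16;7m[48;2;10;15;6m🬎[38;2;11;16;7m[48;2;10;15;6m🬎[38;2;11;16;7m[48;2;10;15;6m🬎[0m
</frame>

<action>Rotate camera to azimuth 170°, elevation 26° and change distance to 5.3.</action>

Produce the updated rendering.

<frame>
[38;2;32;34;26m[48;2;29;31;23m🬂[38;2;32;34;26m[48;2;29;31;23m🬂[38;2;32;34;26m[48;2;29;31;23m🬂[38;2;32;34;26m[48;2;29;31;23m🬂[38;2;32;34;26m[48;2;29;31;23m🬂[38;2;32;34;26m[48;2;29;31;23m🬂[38;2;32;34;26m[48;2;29;31;23m🬂[38;2;32;34;26m[48;2;29;31;23m🬂[38;2;32;34;26m[48;2;29;31;23m🬂[38;2;32;34;26m[48;2;29;31;23m🬂[38;2;32;34;26m[48;2;29;31;23m🬂[38;2;32;34;26m[48;2;29;31;23m🬂[0m
[38;2;28;30;22m[48;2;25;28;20m🬂[38;2;28;30;22m[48;2;25;28;20m🬂[38;2;28;30;22m[48;2;25;28;20m🬂[38;2;28;30;22m[48;2;25;28;20m🬂[38;2;28;30;22m[48;2;25;28;20m🬂[38;2;27;29;21m[48;2;102;86;33m🬎[38;2;27;29;21m[48;2;53;44;12m🬎[38;2;43;35;10m[48;2;26;29;21m🬏[38;2;28;30;22m[48;2;25;28;20m🬂[38;2;28;30;22m[48;2;25;28;20m🬂[38;2;28;30;22m[48;2;25;28;20m🬂[38;2;28;30;22m[48;2;25;28;20m🬂[0m
[38;2;24;27;18m[48;2;21;25;16m🬂[38;2;24;27;18m[48;2;21;25;16m🬂[38;2;24;27;18m[48;2;21;25;16m🬂[38;2;24;27;18m[48;2;21;25;16m🬂[38;2;66;57;22m[48;2;157;139;79m🬶[38;2;80;66;23m[48;2;47;39;11m🬀[38;2;43;35;10m[48;2;43;35;10m [38;2;43;35;10m[48;2;43;35;10m [38;2;43;35;10m[48;2;22;26;17m🬓[38;2;24;27;18m[48;2;21;25;16m🬂[38;2;24;27;18m[48;2;21;25;16m🬂[38;2;24;27;18m[48;2;21;25;16m🬂[0m
[38;2;19;22;14m[48;2;17;21;13m🬎[38;2;19;22;14m[48;2;17;21;13m🬎[38;2;19;22;14m[48;2;17;21;13m🬎[38;2;19;22;14m[48;2;17;21;13m🬎[38;2;64;52;15m[48;2;45;37;10m🬄[38;2;43;35;10m[48;2;43;35;10m [38;2;43;35;10m[48;2;43;35;10m [38;2;43;35;10m[48;2;43;35;10m [38;2;43;35;10m[48;2;18;22;14m▌[38;2;19;22;14m[48;2;17;21;13m🬎[38;2;19;22;14m[48;2;17;21;13m🬎[38;2;19;22;14m[48;2;17;21;13m🬎[0m
[38;2;15;19;10m[48;2;13;18;9m🬎[38;2;15;19;10m[48;2;13;18;9m🬎[38;2;15;19;10m[48;2;13;18;9m🬎[38;2;15;19;10m[48;2;13;18;9m🬎[38;2;43;35;10m[48;2;14;18;9m🬁[38;2;43;35;10m[48;2;13;18;9m🬎[38;2;43;35;10m[48;2;13;18;9m🬎[38;2;43;35;10m[48;2;13;18;9m🬆[38;2;15;19;10m[48;2;13;18;9m🬎[38;2;15;19;10m[48;2;13;18;9m🬎[38;2;15;19;10m[48;2;13;18;9m🬎[38;2;15;19;10m[48;2;13;18;9m🬎[0m
[38;2;11;16;7m[48;2;10;15;6m🬎[38;2;11;16;7m[48;2;10;15;6m🬎[38;2;11;16;7m[48;2;10;15;6m🬎[38;2;11;16;7m[48;2;10;15;6m🬎[38;2;11;16;7m[48;2;10;15;6m🬎[38;2;11;16;7m[48;2;10;15;6m🬎[38;2;11;16;7m[48;2;10;15;6m🬎[38;2;11;16;7m[48;2;10;15;6m🬎[38;2;11;16;7m[48;2;10;15;6m🬎[38;2;11;16;7m[48;2;10;15;6m🬎[38;2;11;16;7m[48;2;10;15;6m🬎[38;2;11;16;7m[48;2;10;15;6m🬎[0m
</frame>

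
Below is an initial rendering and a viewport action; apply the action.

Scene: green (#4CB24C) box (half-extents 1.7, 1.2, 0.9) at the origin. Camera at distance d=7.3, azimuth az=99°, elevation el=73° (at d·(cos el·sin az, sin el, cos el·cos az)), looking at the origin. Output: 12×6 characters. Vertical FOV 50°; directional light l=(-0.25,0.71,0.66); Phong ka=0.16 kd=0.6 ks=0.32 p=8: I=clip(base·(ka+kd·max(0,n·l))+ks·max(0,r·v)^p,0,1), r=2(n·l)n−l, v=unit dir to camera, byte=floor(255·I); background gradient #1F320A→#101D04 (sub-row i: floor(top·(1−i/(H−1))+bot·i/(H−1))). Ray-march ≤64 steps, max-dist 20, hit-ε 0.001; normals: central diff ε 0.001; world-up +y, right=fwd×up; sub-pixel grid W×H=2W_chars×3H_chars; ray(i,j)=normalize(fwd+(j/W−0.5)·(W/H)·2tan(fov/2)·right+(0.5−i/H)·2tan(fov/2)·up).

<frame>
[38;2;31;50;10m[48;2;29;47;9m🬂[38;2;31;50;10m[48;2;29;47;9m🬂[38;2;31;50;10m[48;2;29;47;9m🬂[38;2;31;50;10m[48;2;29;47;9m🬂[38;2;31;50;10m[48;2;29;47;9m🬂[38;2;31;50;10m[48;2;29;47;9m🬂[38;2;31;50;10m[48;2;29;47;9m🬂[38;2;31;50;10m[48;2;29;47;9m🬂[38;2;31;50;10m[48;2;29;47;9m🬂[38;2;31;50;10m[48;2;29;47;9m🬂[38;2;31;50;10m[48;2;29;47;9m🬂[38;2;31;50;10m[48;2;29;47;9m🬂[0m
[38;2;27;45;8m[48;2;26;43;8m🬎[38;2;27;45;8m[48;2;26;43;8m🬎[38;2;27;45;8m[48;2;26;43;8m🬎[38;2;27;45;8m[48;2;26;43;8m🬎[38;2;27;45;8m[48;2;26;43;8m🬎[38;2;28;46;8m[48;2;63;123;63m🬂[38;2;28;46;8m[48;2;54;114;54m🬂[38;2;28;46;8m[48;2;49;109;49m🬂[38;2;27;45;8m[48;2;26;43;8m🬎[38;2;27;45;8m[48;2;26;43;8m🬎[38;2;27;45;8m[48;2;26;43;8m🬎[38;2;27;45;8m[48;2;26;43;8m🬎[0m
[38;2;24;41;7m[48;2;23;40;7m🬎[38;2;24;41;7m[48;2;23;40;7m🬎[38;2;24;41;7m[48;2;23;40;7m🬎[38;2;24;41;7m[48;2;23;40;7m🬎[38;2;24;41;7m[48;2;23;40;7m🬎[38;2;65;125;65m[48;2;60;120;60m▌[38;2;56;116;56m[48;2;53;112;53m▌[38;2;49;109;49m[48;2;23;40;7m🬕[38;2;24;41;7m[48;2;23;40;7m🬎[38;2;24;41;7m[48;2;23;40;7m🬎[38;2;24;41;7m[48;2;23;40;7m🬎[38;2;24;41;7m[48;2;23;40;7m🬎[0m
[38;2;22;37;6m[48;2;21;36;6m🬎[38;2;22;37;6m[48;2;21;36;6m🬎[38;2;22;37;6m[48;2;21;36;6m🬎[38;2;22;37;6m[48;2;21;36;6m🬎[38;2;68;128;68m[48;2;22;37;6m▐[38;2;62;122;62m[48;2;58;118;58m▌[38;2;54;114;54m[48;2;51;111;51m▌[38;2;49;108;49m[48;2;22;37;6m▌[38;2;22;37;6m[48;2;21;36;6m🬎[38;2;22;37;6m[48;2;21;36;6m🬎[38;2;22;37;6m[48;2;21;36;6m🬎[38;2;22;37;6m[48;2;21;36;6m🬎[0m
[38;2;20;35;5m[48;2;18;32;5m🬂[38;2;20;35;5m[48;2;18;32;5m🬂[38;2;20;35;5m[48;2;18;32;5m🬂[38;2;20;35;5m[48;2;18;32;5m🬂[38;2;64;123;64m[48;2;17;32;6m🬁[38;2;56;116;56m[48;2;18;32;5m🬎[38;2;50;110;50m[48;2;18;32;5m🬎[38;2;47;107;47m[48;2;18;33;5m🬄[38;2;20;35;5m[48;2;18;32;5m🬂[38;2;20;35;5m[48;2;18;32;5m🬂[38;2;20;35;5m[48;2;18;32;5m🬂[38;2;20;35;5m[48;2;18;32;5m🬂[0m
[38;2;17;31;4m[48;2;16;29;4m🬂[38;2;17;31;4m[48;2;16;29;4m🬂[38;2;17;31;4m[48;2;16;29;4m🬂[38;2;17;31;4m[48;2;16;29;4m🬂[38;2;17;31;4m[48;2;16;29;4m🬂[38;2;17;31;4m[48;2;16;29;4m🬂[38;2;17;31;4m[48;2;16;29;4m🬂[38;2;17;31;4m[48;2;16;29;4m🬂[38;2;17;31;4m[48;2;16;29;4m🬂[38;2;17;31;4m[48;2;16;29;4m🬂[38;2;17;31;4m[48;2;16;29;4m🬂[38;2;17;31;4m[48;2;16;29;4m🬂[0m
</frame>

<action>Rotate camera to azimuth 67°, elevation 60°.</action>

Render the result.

<frame>
[38;2;31;50;10m[48;2;29;47;9m🬂[38;2;31;50;10m[48;2;29;47;9m🬂[38;2;31;50;10m[48;2;29;47;9m🬂[38;2;31;50;10m[48;2;29;47;9m🬂[38;2;31;50;10m[48;2;29;47;9m🬂[38;2;31;50;10m[48;2;29;47;9m🬂[38;2;31;50;10m[48;2;29;47;9m🬂[38;2;31;50;10m[48;2;29;47;9m🬂[38;2;31;50;10m[48;2;29;47;9m🬂[38;2;31;50;10m[48;2;29;47;9m🬂[38;2;31;50;10m[48;2;29;47;9m🬂[38;2;31;50;10m[48;2;29;47;9m🬂[0m
[38;2;27;45;8m[48;2;26;43;8m🬎[38;2;27;45;8m[48;2;26;43;8m🬎[38;2;27;45;8m[48;2;26;43;8m🬎[38;2;27;45;8m[48;2;26;43;8m🬎[38;2;27;45;8m[48;2;44;103;44m🬆[38;2;28;46;8m[48;2;44;104;44m🬂[38;2;28;46;8m[48;2;44;104;44m🬂[38;2;27;45;8m[48;2;26;43;8m🬎[38;2;27;45;8m[48;2;26;43;8m🬎[38;2;27;45;8m[48;2;26;43;8m🬎[38;2;27;45;8m[48;2;26;43;8m🬎[38;2;27;45;8m[48;2;26;43;8m🬎[0m
[38;2;24;41;7m[48;2;23;40;7m🬎[38;2;24;41;7m[48;2;23;40;7m🬎[38;2;24;41;7m[48;2;23;40;7m🬎[38;2;24;41;7m[48;2;23;40;7m🬎[38;2;46;106;46m[48;2;23;40;7m🬉[38;2;45;105;45m[48;2;46;106;46m🬊[38;2;44;104;44m[48;2;45;104;45m🬉[38;2;44;104;44m[48;2;24;41;7m🬲[38;2;24;41;7m[48;2;23;40;7m🬎[38;2;24;41;7m[48;2;23;40;7m🬎[38;2;24;41;7m[48;2;23;40;7m🬎[38;2;24;41;7m[48;2;23;40;7m🬎[0m
[38;2;22;37;6m[48;2;21;36;6m🬎[38;2;22;37;6m[48;2;21;36;6m🬎[38;2;22;37;6m[48;2;21;36;6m🬎[38;2;22;37;6m[48;2;21;36;6m🬎[38;2;22;37;6m[48;2;21;36;6m🬎[38;2;45;105;45m[48;2;21;36;6m🬬[38;2;45;105;45m[48;2;46;106;46m🬨[38;2;44;104;44m[48;2;45;104;45m▐[38;2;44;104;44m[48;2;19;34;7m🬄[38;2;22;37;6m[48;2;21;36;6m🬎[38;2;22;37;6m[48;2;21;36;6m🬎[38;2;22;37;6m[48;2;21;36;6m🬎[0m
[38;2;20;35;5m[48;2;18;32;5m🬂[38;2;20;35;5m[48;2;18;32;5m🬂[38;2;20;35;5m[48;2;18;32;5m🬂[38;2;20;35;5m[48;2;18;32;5m🬂[38;2;20;35;5m[48;2;18;32;5m🬂[38;2;42;98;42m[48;2;18;33;5m🬉[38;2;46;105;46m[48;2;12;28;12m🬂[38;2;12;28;12m[48;2;18;32;5m🬎[38;2;12;28;12m[48;2;18;33;5m🬀[38;2;20;35;5m[48;2;18;32;5m🬂[38;2;20;35;5m[48;2;18;32;5m🬂[38;2;20;35;5m[48;2;18;32;5m🬂[0m
[38;2;17;31;4m[48;2;16;29;4m🬂[38;2;17;31;4m[48;2;16;29;4m🬂[38;2;17;31;4m[48;2;16;29;4m🬂[38;2;17;31;4m[48;2;16;29;4m🬂[38;2;17;31;4m[48;2;16;29;4m🬂[38;2;17;31;4m[48;2;16;29;4m🬂[38;2;17;31;4m[48;2;16;29;4m🬂[38;2;17;31;4m[48;2;16;29;4m🬂[38;2;17;31;4m[48;2;16;29;4m🬂[38;2;17;31;4m[48;2;16;29;4m🬂[38;2;17;31;4m[48;2;16;29;4m🬂[38;2;17;31;4m[48;2;16;29;4m🬂[0m
</frame>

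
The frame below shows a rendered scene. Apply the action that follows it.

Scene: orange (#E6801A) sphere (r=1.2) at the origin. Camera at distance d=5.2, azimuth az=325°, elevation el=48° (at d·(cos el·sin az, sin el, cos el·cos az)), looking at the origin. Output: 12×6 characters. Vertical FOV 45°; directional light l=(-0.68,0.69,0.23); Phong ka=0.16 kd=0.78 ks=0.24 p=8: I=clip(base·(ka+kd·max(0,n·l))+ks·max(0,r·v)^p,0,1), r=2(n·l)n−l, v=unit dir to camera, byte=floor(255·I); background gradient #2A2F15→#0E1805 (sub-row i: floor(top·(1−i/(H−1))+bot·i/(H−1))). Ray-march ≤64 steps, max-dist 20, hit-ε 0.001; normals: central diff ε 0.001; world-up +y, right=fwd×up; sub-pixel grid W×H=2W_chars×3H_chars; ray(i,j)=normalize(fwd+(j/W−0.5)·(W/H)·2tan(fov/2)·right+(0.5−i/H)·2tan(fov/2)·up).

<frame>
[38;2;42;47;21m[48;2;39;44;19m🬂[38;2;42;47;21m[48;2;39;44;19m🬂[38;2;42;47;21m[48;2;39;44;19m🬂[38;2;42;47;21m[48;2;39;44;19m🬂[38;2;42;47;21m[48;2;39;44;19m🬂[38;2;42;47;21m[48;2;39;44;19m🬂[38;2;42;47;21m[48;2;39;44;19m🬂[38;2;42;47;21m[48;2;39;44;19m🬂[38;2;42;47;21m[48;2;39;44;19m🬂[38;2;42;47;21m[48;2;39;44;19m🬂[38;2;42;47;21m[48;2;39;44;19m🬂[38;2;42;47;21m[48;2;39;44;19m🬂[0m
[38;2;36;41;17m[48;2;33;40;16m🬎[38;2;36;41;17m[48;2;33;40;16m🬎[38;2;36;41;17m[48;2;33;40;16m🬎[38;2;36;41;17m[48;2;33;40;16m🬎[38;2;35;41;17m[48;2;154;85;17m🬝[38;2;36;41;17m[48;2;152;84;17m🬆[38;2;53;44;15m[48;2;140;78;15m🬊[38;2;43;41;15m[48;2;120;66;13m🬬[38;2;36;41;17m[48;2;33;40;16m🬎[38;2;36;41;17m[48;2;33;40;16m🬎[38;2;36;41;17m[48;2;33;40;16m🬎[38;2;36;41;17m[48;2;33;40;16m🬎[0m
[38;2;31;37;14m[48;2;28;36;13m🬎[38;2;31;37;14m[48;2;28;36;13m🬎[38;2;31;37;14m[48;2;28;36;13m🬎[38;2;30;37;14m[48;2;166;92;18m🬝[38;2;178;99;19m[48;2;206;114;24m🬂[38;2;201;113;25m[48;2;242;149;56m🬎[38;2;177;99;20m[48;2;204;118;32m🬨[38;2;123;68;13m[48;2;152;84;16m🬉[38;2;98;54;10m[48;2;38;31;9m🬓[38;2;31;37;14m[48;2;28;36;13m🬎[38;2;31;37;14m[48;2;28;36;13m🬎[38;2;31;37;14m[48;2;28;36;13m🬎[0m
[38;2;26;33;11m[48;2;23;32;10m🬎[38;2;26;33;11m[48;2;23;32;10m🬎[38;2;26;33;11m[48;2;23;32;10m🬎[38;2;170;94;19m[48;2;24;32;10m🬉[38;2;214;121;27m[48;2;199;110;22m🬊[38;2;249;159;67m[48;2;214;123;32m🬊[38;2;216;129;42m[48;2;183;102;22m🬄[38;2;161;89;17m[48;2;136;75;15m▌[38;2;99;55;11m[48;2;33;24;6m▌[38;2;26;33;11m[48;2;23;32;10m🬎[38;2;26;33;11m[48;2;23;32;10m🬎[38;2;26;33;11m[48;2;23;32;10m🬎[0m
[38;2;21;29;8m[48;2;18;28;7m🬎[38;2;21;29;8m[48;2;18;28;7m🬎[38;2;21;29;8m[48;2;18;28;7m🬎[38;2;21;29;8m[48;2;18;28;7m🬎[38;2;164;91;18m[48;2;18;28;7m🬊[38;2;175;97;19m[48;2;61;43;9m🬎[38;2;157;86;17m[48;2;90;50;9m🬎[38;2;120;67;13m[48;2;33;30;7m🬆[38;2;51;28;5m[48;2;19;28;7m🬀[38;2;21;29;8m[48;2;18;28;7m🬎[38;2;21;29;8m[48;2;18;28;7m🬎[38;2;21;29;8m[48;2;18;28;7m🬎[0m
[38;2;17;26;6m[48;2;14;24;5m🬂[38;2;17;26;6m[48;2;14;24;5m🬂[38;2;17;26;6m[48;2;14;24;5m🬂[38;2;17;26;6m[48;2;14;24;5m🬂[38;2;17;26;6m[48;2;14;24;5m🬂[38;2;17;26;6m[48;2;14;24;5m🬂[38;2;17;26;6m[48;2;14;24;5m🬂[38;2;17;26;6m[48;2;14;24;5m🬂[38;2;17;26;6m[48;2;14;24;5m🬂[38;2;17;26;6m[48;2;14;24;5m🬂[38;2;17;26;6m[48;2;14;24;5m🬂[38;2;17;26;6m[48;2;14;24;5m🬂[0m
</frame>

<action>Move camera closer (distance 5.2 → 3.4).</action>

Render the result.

<frame>
[38;2;42;47;21m[48;2;39;44;19m🬂[38;2;42;47;21m[48;2;39;44;19m🬂[38;2;42;47;21m[48;2;39;44;19m🬂[38;2;42;47;21m[48;2;39;44;19m🬂[38;2;41;46;20m[48;2;161;89;17m🬎[38;2;41;46;20m[48;2;154;86;17m🬆[38;2;42;47;21m[48;2;137;76;15m🬂[38;2;41;46;20m[48;2;129;72;14m🬎[38;2;89;50;10m[48;2;40;45;20m🬏[38;2;42;47;21m[48;2;39;44;19m🬂[38;2;42;47;21m[48;2;39;44;19m🬂[38;2;42;47;21m[48;2;39;44;19m🬂[0m
[38;2;36;41;17m[48;2;33;40;16m🬎[38;2;36;41;17m[48;2;33;40;16m🬎[38;2;35;41;17m[48;2;177;98;20m🬝[38;2;37;42;18m[48;2;190;105;21m🬀[38;2;185;102;20m[48;2;200;111;22m🬂[38;2;184;102;20m[48;2;197;110;23m🬊[38;2;172;95;18m[48;2;185;103;20m🬊[38;2;151;83;16m[48;2;167;92;18m🬊[38;2;108;59;11m[48;2;136;75;14m🬉[38;2;43;40;15m[48;2;98;54;11m🬨[38;2;36;41;17m[48;2;33;40;16m🬎[38;2;36;41;17m[48;2;33;40;16m🬎[0m
[38;2;31;37;14m[48;2;28;36;13m🬎[38;2;31;37;14m[48;2;28;36;13m🬎[38;2;31;37;14m[48;2;197;109;21m🬄[38;2;209;116;23m[48;2;217;122;27m🬕[38;2;217;124;31m[48;2;241;147;53m🬆[38;2;218;128;38m[48;2;246;156;64m🬊[38;2;195;110;25m[48;2;215;128;40m🬨[38;2;170;94;19m[48;2;181;101;21m▐[38;2;143;79;15m[48;2;158;87;17m▐[38;2;96;53;10m[48;2;124;68;13m▐[38;2;53;29;6m[48;2;30;37;14m🬏[38;2;31;37;14m[48;2;28;36;13m🬎[0m
[38;2;26;33;11m[48;2;23;32;10m🬎[38;2;26;33;11m[48;2;23;32;10m🬎[38;2;196;109;21m[48;2;23;32;10m🬬[38;2;219;124;29m[48;2;211;118;24m🬉[38;2;252;160;67m[48;2;229;135;41m🬉[38;2;253;166;74m[48;2;230;140;50m🬆[38;2;220;133;45m[48;2;198;113;28m🬄[38;2;181;101;21m[48;2;171;95;19m▌[38;2;159;88;17m[48;2;144;80;16m▌[38;2;126;70;13m[48;2;100;55;10m▌[38;2;55;30;5m[48;2;24;32;10m🬄[38;2;26;33;11m[48;2;23;32;10m🬎[0m
[38;2;21;29;8m[48;2;18;28;7m🬎[38;2;21;29;8m[48;2;18;28;7m🬎[38;2;182;101;20m[48;2;19;28;7m🬉[38;2;200;111;22m[48;2;182;101;20m🬎[38;2;210;118;27m[48;2;195;108;21m🬂[38;2;206;118;29m[48;2;190;106;21m🬂[38;2;188;105;22m[48;2;175;97;19m🬆[38;2;169;94;18m[48;2;156;86;17m🬆[38;2;141;78;15m[48;2;121;67;13m🬕[38;2;96;53;10m[48;2;38;30;6m🬕[38;2;21;29;8m[48;2;18;28;7m🬎[38;2;21;29;8m[48;2;18;28;7m🬎[0m
[38;2;17;26;6m[48;2;14;24;5m🬂[38;2;17;26;6m[48;2;14;24;5m🬂[38;2;17;26;6m[48;2;14;24;5m🬂[38;2;168;93;19m[48;2;15;24;5m🬁[38;2;165;91;18m[48;2;14;24;5m🬎[38;2;158;87;17m[48;2;14;24;5m🬬[38;2;155;86;17m[48;2;111;61;12m🬎[38;2;132;73;14m[48;2;14;24;5m🬎[38;2;96;53;10m[48;2;14;24;5m🬆[38;2;17;26;6m[48;2;14;24;5m🬂[38;2;17;26;6m[48;2;14;24;5m🬂[38;2;17;26;6m[48;2;14;24;5m🬂[0m
</frame>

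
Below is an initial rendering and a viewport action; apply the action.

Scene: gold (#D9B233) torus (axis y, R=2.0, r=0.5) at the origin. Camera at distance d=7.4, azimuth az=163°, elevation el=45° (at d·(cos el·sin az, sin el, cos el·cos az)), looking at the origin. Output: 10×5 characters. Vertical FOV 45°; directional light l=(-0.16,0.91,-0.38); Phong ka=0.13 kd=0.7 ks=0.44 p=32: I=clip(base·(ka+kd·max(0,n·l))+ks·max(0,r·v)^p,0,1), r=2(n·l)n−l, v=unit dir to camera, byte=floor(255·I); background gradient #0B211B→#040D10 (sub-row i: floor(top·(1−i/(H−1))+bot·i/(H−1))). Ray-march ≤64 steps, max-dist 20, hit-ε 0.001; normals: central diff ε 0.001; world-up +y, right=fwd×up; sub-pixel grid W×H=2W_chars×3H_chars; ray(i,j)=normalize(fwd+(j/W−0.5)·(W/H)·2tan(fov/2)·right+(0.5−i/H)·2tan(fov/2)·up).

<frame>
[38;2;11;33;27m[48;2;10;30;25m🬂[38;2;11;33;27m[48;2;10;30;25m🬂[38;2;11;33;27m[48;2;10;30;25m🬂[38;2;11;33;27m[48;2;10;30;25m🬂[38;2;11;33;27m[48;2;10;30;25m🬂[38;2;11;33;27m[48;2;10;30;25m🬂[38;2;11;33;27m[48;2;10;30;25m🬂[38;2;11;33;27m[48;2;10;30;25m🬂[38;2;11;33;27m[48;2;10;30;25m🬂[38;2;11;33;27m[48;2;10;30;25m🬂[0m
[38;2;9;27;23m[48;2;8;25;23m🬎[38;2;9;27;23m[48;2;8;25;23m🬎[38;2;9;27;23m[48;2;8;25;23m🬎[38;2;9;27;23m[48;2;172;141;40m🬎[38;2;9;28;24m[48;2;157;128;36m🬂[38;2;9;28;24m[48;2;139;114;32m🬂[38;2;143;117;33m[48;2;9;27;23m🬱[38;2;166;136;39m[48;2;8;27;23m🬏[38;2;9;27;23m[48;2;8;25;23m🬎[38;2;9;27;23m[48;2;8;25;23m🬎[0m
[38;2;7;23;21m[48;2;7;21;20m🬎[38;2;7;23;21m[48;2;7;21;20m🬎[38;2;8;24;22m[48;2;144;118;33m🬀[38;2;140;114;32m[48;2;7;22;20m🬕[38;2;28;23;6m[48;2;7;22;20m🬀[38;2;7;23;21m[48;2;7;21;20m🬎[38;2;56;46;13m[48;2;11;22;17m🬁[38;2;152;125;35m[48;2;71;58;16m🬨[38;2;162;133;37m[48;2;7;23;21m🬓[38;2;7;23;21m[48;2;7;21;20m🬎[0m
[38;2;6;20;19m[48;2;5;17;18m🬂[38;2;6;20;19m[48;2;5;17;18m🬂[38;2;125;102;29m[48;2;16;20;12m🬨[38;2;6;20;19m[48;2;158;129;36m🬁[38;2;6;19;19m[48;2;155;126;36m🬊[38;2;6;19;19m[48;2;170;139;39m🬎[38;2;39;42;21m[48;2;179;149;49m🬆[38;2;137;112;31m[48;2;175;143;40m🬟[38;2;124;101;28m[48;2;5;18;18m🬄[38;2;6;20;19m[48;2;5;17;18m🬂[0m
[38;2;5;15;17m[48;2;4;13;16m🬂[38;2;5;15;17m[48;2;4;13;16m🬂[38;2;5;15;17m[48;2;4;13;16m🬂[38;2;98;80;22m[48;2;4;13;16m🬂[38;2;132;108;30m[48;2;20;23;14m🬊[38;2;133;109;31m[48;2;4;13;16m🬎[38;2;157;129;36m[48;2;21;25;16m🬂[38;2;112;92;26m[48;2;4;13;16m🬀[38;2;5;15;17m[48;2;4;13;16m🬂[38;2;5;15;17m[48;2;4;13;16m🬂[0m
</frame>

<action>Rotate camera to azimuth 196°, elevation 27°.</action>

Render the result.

<frame>
[38;2;11;33;27m[48;2;10;30;25m🬂[38;2;11;33;27m[48;2;10;30;25m🬂[38;2;11;33;27m[48;2;10;30;25m🬂[38;2;11;33;27m[48;2;10;30;25m🬂[38;2;11;33;27m[48;2;10;30;25m🬂[38;2;11;33;27m[48;2;10;30;25m🬂[38;2;11;33;27m[48;2;10;30;25m🬂[38;2;11;33;27m[48;2;10;30;25m🬂[38;2;11;33;27m[48;2;10;30;25m🬂[38;2;11;33;27m[48;2;10;30;25m🬂[0m
[38;2;9;27;23m[48;2;8;25;23m🬎[38;2;9;27;23m[48;2;8;25;23m🬎[38;2;9;27;23m[48;2;8;25;23m🬎[38;2;9;27;23m[48;2;8;25;23m🬎[38;2;9;27;23m[48;2;176;144;41m🬎[38;2;9;27;23m[48;2;178;146;41m🬎[38;2;172;141;40m[48;2;8;27;23m🬏[38;2;9;27;23m[48;2;8;25;23m🬎[38;2;9;27;23m[48;2;8;25;23m🬎[38;2;9;27;23m[48;2;8;25;23m🬎[0m
[38;2;7;23;21m[48;2;7;21;20m🬎[38;2;7;23;21m[48;2;7;21;20m🬎[38;2;8;24;22m[48;2;153;125;35m🬀[38;2;141;115;32m[48;2;20;24;13m🬕[38;2;116;95;27m[48;2;7;22;20m🬂[38;2;103;85;24m[48;2;7;22;20m🬂[38;2;124;102;29m[48;2;12;22;16m🬂[38;2;96;79;22m[48;2;159;130;36m🬃[38;2;148;122;34m[48;2;7;23;21m🬓[38;2;7;23;21m[48;2;7;21;20m🬎[0m
[38;2;6;20;19m[48;2;5;17;18m🬂[38;2;6;20;19m[48;2;5;17;18m🬂[38;2;121;99;28m[48;2;5;17;18m🬊[38;2;161;132;37m[48;2;75;61;17m🬎[38;2;182;151;52m[48;2;135;110;31m🬌[38;2;249;229;127m[48;2;145;119;33m🬋[38;2;171;141;41m[48;2;109;89;25m🬎[38;2;149;122;34m[48;2;33;34;16m🬎[38;2;117;96;27m[48;2;5;18;18m🬀[38;2;6;20;19m[48;2;5;17;18m🬂[0m
[38;2;5;15;17m[48;2;4;13;16m🬂[38;2;5;15;17m[48;2;4;13;16m🬂[38;2;5;15;17m[48;2;4;13;16m🬂[38;2;5;15;17m[48;2;4;13;16m🬂[38;2;28;23;6m[48;2;4;13;16m🬁[38;2;28;23;6m[48;2;4;13;16m🬂[38;2;5;15;17m[48;2;4;13;16m🬂[38;2;5;15;17m[48;2;4;13;16m🬂[38;2;5;15;17m[48;2;4;13;16m🬂[38;2;5;15;17m[48;2;4;13;16m🬂[0m
</frame>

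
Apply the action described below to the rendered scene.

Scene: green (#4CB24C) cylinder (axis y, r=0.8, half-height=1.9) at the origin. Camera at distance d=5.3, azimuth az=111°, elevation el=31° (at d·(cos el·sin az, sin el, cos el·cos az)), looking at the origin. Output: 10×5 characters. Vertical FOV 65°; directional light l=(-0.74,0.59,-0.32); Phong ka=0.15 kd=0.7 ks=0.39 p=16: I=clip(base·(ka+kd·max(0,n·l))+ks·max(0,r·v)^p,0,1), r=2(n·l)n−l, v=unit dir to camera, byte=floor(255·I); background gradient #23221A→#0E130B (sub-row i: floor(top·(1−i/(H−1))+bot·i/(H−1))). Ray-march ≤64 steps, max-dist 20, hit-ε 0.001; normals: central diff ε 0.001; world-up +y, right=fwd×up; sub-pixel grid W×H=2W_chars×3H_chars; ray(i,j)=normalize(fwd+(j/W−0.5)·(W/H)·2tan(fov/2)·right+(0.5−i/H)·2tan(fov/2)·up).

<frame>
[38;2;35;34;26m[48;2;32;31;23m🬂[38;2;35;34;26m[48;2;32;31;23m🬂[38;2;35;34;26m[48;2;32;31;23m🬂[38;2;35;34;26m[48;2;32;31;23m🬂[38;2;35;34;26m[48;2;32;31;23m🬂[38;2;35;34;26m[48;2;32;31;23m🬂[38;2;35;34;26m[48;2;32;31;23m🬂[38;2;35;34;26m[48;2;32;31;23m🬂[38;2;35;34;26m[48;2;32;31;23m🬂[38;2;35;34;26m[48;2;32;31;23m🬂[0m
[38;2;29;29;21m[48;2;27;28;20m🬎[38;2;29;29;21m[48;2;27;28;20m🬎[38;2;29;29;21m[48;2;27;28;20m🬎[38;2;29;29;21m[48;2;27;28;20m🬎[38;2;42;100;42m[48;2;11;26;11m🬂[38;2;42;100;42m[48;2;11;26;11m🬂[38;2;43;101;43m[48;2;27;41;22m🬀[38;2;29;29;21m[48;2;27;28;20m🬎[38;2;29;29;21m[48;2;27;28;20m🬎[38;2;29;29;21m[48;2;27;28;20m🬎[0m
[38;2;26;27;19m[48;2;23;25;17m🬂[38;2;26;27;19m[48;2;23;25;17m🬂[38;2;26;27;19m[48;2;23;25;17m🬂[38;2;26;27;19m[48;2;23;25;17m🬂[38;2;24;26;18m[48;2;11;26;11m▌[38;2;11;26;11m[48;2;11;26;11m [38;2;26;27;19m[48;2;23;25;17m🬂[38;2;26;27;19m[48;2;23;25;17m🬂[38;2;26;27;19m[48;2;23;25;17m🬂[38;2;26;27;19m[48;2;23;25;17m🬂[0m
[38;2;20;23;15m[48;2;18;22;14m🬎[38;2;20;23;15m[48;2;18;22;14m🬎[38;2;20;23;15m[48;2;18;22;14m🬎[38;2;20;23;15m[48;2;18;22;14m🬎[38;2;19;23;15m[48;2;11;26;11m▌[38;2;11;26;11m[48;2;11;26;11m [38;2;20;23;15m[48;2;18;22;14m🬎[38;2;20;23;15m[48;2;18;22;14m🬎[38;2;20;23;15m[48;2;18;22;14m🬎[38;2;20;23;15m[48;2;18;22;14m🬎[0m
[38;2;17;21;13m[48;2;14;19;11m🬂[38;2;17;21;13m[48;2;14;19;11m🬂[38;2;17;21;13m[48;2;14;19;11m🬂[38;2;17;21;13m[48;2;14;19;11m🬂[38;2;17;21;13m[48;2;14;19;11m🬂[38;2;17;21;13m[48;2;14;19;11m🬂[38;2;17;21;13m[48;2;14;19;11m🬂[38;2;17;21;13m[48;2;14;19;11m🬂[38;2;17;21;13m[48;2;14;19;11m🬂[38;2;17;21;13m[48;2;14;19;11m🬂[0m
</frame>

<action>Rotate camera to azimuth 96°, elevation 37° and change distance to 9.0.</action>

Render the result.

<frame>
[38;2;35;34;26m[48;2;32;31;23m🬂[38;2;35;34;26m[48;2;32;31;23m🬂[38;2;35;34;26m[48;2;32;31;23m🬂[38;2;35;34;26m[48;2;32;31;23m🬂[38;2;35;34;26m[48;2;32;31;23m🬂[38;2;35;34;26m[48;2;32;31;23m🬂[38;2;35;34;26m[48;2;32;31;23m🬂[38;2;35;34;26m[48;2;32;31;23m🬂[38;2;35;34;26m[48;2;32;31;23m🬂[38;2;35;34;26m[48;2;32;31;23m🬂[0m
[38;2;29;29;21m[48;2;27;28;20m🬎[38;2;29;29;21m[48;2;27;28;20m🬎[38;2;29;29;21m[48;2;27;28;20m🬎[38;2;29;29;21m[48;2;27;28;20m🬎[38;2;29;29;21m[48;2;50;107;50m🬝[38;2;29;29;21m[48;2;62;119;62m🬎[38;2;29;29;21m[48;2;27;28;20m🬎[38;2;29;29;21m[48;2;27;28;20m🬎[38;2;29;29;21m[48;2;27;28;20m🬎[38;2;29;29;21m[48;2;27;28;20m🬎[0m
[38;2;26;27;19m[48;2;23;25;17m🬂[38;2;26;27;19m[48;2;23;25;17m🬂[38;2;26;27;19m[48;2;23;25;17m🬂[38;2;26;27;19m[48;2;23;25;17m🬂[38;2;24;26;18m[48;2;11;26;11m▌[38;2;11;26;11m[48;2;20;47;20m🬝[38;2;26;27;19m[48;2;23;25;17m🬂[38;2;26;27;19m[48;2;23;25;17m🬂[38;2;26;27;19m[48;2;23;25;17m🬂[38;2;26;27;19m[48;2;23;25;17m🬂[0m
[38;2;20;23;15m[48;2;18;22;14m🬎[38;2;20;23;15m[48;2;18;22;14m🬎[38;2;20;23;15m[48;2;18;22;14m🬎[38;2;20;23;15m[48;2;18;22;14m🬎[38;2;20;23;15m[48;2;18;22;14m🬎[38;2;11;26;11m[48;2;19;22;14m🬀[38;2;20;23;15m[48;2;18;22;14m🬎[38;2;20;23;15m[48;2;18;22;14m🬎[38;2;20;23;15m[48;2;18;22;14m🬎[38;2;20;23;15m[48;2;18;22;14m🬎[0m
[38;2;17;21;13m[48;2;14;19;11m🬂[38;2;17;21;13m[48;2;14;19;11m🬂[38;2;17;21;13m[48;2;14;19;11m🬂[38;2;17;21;13m[48;2;14;19;11m🬂[38;2;17;21;13m[48;2;14;19;11m🬂[38;2;17;21;13m[48;2;14;19;11m🬂[38;2;17;21;13m[48;2;14;19;11m🬂[38;2;17;21;13m[48;2;14;19;11m🬂[38;2;17;21;13m[48;2;14;19;11m🬂[38;2;17;21;13m[48;2;14;19;11m🬂[0m
</frame>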